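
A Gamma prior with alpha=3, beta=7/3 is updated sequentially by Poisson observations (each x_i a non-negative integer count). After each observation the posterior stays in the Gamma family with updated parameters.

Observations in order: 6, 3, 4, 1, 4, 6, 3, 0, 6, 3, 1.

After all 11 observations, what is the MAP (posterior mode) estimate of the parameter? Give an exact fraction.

117/40

obs 1: x=6 → posterior Gamma(9, 10/3)
obs 2: x=3 → posterior Gamma(12, 13/3)
obs 3: x=4 → posterior Gamma(16, 16/3)
obs 4: x=1 → posterior Gamma(17, 19/3)
obs 5: x=4 → posterior Gamma(21, 22/3)
obs 6: x=6 → posterior Gamma(27, 25/3)
obs 7: x=3 → posterior Gamma(30, 28/3)
obs 8: x=0 → posterior Gamma(30, 31/3)
obs 9: x=6 → posterior Gamma(36, 34/3)
obs 10: x=3 → posterior Gamma(39, 37/3)
obs 11: x=1 → posterior Gamma(40, 40/3)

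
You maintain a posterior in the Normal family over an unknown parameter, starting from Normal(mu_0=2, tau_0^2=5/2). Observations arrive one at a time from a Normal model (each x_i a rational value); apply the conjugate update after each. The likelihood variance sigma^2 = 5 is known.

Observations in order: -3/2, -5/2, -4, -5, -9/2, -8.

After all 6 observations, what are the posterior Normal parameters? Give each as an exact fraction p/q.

obs 1: x=-3/2 → posterior Normal(5/6, 5/3)
obs 2: x=-5/2 → posterior Normal(0, 5/4)
obs 3: x=-4 → posterior Normal(-4/5, 1)
obs 4: x=-5 → posterior Normal(-3/2, 5/6)
obs 5: x=-9/2 → posterior Normal(-27/14, 5/7)
obs 6: x=-8 → posterior Normal(-43/16, 5/8)

mu_0=-43/16, tau_0^2=5/8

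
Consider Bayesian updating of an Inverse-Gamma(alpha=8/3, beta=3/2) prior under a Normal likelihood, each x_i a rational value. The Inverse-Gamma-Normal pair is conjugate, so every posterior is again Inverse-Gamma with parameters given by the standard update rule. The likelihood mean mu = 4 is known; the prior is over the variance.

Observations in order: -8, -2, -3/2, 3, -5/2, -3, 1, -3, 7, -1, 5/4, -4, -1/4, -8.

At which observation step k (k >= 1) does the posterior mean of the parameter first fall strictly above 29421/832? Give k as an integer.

k = 14

obs 1: x=-8 → posterior Inverse-Gamma(19/6, 147/2)
obs 2: x=-2 → posterior Inverse-Gamma(11/3, 183/2)
obs 3: x=-3/2 → posterior Inverse-Gamma(25/6, 853/8)
obs 4: x=3 → posterior Inverse-Gamma(14/3, 857/8)
obs 5: x=-5/2 → posterior Inverse-Gamma(31/6, 513/4)
obs 6: x=-3 → posterior Inverse-Gamma(17/3, 611/4)
obs 7: x=1 → posterior Inverse-Gamma(37/6, 629/4)
obs 8: x=-3 → posterior Inverse-Gamma(20/3, 727/4)
obs 9: x=7 → posterior Inverse-Gamma(43/6, 745/4)
obs 10: x=-1 → posterior Inverse-Gamma(23/3, 795/4)
obs 11: x=5/4 → posterior Inverse-Gamma(49/6, 6481/32)
obs 12: x=-4 → posterior Inverse-Gamma(26/3, 7505/32)
obs 13: x=-1/4 → posterior Inverse-Gamma(55/6, 3897/16)
obs 14: x=-8 → posterior Inverse-Gamma(29/3, 5049/16)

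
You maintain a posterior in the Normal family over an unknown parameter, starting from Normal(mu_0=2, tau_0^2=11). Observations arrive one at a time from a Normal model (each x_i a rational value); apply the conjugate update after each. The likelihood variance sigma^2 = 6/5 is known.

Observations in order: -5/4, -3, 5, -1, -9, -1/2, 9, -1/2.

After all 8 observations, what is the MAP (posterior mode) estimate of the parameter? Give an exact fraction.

-227/1784

obs 1: x=-5/4 → posterior Normal(-227/244, 66/61)
obs 2: x=-3 → posterior Normal(-887/464, 33/58)
obs 3: x=5 → posterior Normal(71/228, 22/57)
obs 4: x=-1 → posterior Normal(-7/904, 33/113)
obs 5: x=-9 → posterior Normal(-1987/1124, 66/281)
obs 6: x=-1/2 → posterior Normal(-699/448, 11/56)
obs 7: x=9 → posterior Normal(-117/1564, 66/391)
obs 8: x=-1/2 → posterior Normal(-227/1784, 33/223)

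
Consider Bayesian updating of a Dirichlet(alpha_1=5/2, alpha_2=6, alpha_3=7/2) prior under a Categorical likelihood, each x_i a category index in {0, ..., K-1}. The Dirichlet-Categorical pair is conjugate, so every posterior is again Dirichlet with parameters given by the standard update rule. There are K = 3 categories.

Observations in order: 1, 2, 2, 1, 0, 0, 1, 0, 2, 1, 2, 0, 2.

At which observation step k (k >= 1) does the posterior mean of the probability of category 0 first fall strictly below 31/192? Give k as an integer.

k = 4

obs 1: x=1 → posterior Dirichlet(5/2, 7, 7/2)
obs 2: x=2 → posterior Dirichlet(5/2, 7, 9/2)
obs 3: x=2 → posterior Dirichlet(5/2, 7, 11/2)
obs 4: x=1 → posterior Dirichlet(5/2, 8, 11/2)
obs 5: x=0 → posterior Dirichlet(7/2, 8, 11/2)
obs 6: x=0 → posterior Dirichlet(9/2, 8, 11/2)
obs 7: x=1 → posterior Dirichlet(9/2, 9, 11/2)
obs 8: x=0 → posterior Dirichlet(11/2, 9, 11/2)
obs 9: x=2 → posterior Dirichlet(11/2, 9, 13/2)
obs 10: x=1 → posterior Dirichlet(11/2, 10, 13/2)
obs 11: x=2 → posterior Dirichlet(11/2, 10, 15/2)
obs 12: x=0 → posterior Dirichlet(13/2, 10, 15/2)
obs 13: x=2 → posterior Dirichlet(13/2, 10, 17/2)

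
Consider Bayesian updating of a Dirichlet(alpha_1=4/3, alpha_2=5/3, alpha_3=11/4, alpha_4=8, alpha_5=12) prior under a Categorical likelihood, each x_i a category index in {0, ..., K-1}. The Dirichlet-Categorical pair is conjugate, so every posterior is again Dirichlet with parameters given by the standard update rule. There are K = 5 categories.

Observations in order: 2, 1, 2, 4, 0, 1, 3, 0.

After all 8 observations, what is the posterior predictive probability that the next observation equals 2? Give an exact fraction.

19/135

obs 1: x=2 → posterior Dirichlet(4/3, 5/3, 15/4, 8, 12)
obs 2: x=1 → posterior Dirichlet(4/3, 8/3, 15/4, 8, 12)
obs 3: x=2 → posterior Dirichlet(4/3, 8/3, 19/4, 8, 12)
obs 4: x=4 → posterior Dirichlet(4/3, 8/3, 19/4, 8, 13)
obs 5: x=0 → posterior Dirichlet(7/3, 8/3, 19/4, 8, 13)
obs 6: x=1 → posterior Dirichlet(7/3, 11/3, 19/4, 8, 13)
obs 7: x=3 → posterior Dirichlet(7/3, 11/3, 19/4, 9, 13)
obs 8: x=0 → posterior Dirichlet(10/3, 11/3, 19/4, 9, 13)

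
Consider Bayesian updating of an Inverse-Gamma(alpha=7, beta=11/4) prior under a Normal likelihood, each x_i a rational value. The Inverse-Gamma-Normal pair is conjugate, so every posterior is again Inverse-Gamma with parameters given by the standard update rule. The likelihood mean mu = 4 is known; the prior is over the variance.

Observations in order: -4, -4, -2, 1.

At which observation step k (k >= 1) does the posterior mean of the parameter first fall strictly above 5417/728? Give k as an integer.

k = 2

obs 1: x=-4 → posterior Inverse-Gamma(15/2, 139/4)
obs 2: x=-4 → posterior Inverse-Gamma(8, 267/4)
obs 3: x=-2 → posterior Inverse-Gamma(17/2, 339/4)
obs 4: x=1 → posterior Inverse-Gamma(9, 357/4)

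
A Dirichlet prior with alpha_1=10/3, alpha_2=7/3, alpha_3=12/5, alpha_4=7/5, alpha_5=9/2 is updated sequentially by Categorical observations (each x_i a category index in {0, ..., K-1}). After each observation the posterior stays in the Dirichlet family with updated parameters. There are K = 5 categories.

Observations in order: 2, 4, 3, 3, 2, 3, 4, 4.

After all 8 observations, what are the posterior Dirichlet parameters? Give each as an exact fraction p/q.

obs 1: x=2 → posterior Dirichlet(10/3, 7/3, 17/5, 7/5, 9/2)
obs 2: x=4 → posterior Dirichlet(10/3, 7/3, 17/5, 7/5, 11/2)
obs 3: x=3 → posterior Dirichlet(10/3, 7/3, 17/5, 12/5, 11/2)
obs 4: x=3 → posterior Dirichlet(10/3, 7/3, 17/5, 17/5, 11/2)
obs 5: x=2 → posterior Dirichlet(10/3, 7/3, 22/5, 17/5, 11/2)
obs 6: x=3 → posterior Dirichlet(10/3, 7/3, 22/5, 22/5, 11/2)
obs 7: x=4 → posterior Dirichlet(10/3, 7/3, 22/5, 22/5, 13/2)
obs 8: x=4 → posterior Dirichlet(10/3, 7/3, 22/5, 22/5, 15/2)

alpha_1=10/3, alpha_2=7/3, alpha_3=22/5, alpha_4=22/5, alpha_5=15/2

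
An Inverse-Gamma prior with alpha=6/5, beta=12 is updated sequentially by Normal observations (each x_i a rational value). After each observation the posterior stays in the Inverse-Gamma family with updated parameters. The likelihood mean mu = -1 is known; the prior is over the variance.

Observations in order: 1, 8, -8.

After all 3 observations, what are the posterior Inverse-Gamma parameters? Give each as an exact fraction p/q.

alpha=27/10, beta=79

obs 1: x=1 → posterior Inverse-Gamma(17/10, 14)
obs 2: x=8 → posterior Inverse-Gamma(11/5, 109/2)
obs 3: x=-8 → posterior Inverse-Gamma(27/10, 79)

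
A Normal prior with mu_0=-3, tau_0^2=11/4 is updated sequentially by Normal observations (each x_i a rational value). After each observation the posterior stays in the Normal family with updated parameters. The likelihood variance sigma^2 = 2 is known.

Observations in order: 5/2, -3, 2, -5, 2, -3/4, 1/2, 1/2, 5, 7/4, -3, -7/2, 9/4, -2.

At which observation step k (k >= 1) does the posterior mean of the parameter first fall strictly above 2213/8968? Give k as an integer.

k = 10

obs 1: x=5/2 → posterior Normal(7/38, 22/19)
obs 2: x=-3 → posterior Normal(-59/60, 11/15)
obs 3: x=2 → posterior Normal(-15/82, 22/41)
obs 4: x=-5 → posterior Normal(-125/104, 11/26)
obs 5: x=2 → posterior Normal(-9/14, 22/63)
obs 6: x=-3/4 → posterior Normal(-195/296, 11/37)
obs 7: x=1/2 → posterior Normal(-173/340, 22/85)
obs 8: x=1/2 → posterior Normal(-151/384, 11/48)
obs 9: x=5 → posterior Normal(69/428, 22/107)
obs 10: x=7/4 → posterior Normal(73/236, 11/59)
obs 11: x=-3 → posterior Normal(7/258, 22/129)
obs 12: x=-7/2 → posterior Normal(-1/4, 11/70)
obs 13: x=9/4 → posterior Normal(-41/604, 22/151)
obs 14: x=-2 → posterior Normal(-43/216, 11/81)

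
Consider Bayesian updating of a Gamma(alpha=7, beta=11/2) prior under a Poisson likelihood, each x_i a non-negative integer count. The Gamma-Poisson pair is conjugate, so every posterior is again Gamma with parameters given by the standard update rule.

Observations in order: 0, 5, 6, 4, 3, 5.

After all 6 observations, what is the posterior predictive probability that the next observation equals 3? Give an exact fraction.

obs 1: x=0 → posterior Gamma(7, 13/2)
obs 2: x=5 → posterior Gamma(12, 15/2)
obs 3: x=6 → posterior Gamma(18, 17/2)
obs 4: x=4 → posterior Gamma(22, 19/2)
obs 5: x=3 → posterior Gamma(25, 21/2)
obs 6: x=5 → posterior Gamma(30, 23/2)

564204752006577216961555502817037030592491264/2710505431213761085018632002174854278564453125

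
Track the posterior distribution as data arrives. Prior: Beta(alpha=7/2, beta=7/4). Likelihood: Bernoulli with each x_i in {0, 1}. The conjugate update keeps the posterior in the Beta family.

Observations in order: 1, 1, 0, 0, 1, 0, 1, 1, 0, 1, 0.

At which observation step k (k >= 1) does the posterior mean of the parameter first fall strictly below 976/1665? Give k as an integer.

k = 6

obs 1: x=1 → posterior Beta(9/2, 7/4)
obs 2: x=1 → posterior Beta(11/2, 7/4)
obs 3: x=0 → posterior Beta(11/2, 11/4)
obs 4: x=0 → posterior Beta(11/2, 15/4)
obs 5: x=1 → posterior Beta(13/2, 15/4)
obs 6: x=0 → posterior Beta(13/2, 19/4)
obs 7: x=1 → posterior Beta(15/2, 19/4)
obs 8: x=1 → posterior Beta(17/2, 19/4)
obs 9: x=0 → posterior Beta(17/2, 23/4)
obs 10: x=1 → posterior Beta(19/2, 23/4)
obs 11: x=0 → posterior Beta(19/2, 27/4)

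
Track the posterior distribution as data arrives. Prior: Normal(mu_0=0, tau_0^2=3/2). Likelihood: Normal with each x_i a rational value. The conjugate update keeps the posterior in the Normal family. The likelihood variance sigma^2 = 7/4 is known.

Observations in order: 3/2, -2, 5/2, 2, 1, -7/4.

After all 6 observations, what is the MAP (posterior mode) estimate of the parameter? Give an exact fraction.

39/86

obs 1: x=3/2 → posterior Normal(9/13, 21/26)
obs 2: x=-2 → posterior Normal(-3/19, 21/38)
obs 3: x=5/2 → posterior Normal(12/25, 21/50)
obs 4: x=2 → posterior Normal(24/31, 21/62)
obs 5: x=1 → posterior Normal(30/37, 21/74)
obs 6: x=-7/4 → posterior Normal(39/86, 21/86)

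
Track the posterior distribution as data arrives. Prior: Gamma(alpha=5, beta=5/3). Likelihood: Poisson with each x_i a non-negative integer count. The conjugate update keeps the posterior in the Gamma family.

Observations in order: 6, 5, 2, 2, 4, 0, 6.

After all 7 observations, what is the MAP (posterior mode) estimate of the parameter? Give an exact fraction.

87/26

obs 1: x=6 → posterior Gamma(11, 8/3)
obs 2: x=5 → posterior Gamma(16, 11/3)
obs 3: x=2 → posterior Gamma(18, 14/3)
obs 4: x=2 → posterior Gamma(20, 17/3)
obs 5: x=4 → posterior Gamma(24, 20/3)
obs 6: x=0 → posterior Gamma(24, 23/3)
obs 7: x=6 → posterior Gamma(30, 26/3)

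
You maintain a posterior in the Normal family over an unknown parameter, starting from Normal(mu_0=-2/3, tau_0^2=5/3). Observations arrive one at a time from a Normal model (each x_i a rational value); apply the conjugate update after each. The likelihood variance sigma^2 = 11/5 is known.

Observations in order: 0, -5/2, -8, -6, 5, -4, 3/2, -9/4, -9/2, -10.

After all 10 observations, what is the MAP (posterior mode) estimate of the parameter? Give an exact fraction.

obs 1: x=0 → posterior Normal(-11/29, 55/58)
obs 2: x=-5/2 → posterior Normal(-169/166, 55/83)
obs 3: x=-8 → posterior Normal(-569/216, 55/108)
obs 4: x=-6 → posterior Normal(-869/266, 55/133)
obs 5: x=5 → posterior Normal(-619/316, 55/158)
obs 6: x=-4 → posterior Normal(-273/122, 55/183)
obs 7: x=3/2 → posterior Normal(-93/52, 55/208)
obs 8: x=-9/4 → posterior Normal(-1713/932, 55/233)
obs 9: x=-9/2 → posterior Normal(-721/344, 55/258)
obs 10: x=-10 → posterior Normal(-3163/1132, 55/283)

-3163/1132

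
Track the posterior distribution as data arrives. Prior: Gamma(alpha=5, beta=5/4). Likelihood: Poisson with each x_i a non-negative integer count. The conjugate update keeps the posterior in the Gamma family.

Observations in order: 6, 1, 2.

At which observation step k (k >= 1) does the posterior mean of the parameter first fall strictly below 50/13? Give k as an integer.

k = 2

obs 1: x=6 → posterior Gamma(11, 9/4)
obs 2: x=1 → posterior Gamma(12, 13/4)
obs 3: x=2 → posterior Gamma(14, 17/4)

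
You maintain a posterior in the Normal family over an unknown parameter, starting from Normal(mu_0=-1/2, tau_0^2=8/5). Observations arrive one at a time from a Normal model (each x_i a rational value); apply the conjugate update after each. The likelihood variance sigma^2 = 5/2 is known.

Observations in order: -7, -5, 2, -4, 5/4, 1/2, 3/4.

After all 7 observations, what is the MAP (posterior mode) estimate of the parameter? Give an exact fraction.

-393/274

obs 1: x=-7 → posterior Normal(-249/82, 40/41)
obs 2: x=-5 → posterior Normal(-409/114, 40/57)
obs 3: x=2 → posterior Normal(-345/146, 40/73)
obs 4: x=-4 → posterior Normal(-473/178, 40/89)
obs 5: x=5/4 → posterior Normal(-433/210, 8/21)
obs 6: x=1/2 → posterior Normal(-417/242, 40/121)
obs 7: x=3/4 → posterior Normal(-393/274, 40/137)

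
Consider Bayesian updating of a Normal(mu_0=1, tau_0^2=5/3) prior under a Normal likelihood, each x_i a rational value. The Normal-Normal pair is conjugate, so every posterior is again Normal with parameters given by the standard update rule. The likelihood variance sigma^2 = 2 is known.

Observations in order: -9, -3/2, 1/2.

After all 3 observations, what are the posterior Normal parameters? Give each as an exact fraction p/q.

mu_0=-44/21, tau_0^2=10/21

obs 1: x=-9 → posterior Normal(-39/11, 10/11)
obs 2: x=-3/2 → posterior Normal(-93/32, 5/8)
obs 3: x=1/2 → posterior Normal(-44/21, 10/21)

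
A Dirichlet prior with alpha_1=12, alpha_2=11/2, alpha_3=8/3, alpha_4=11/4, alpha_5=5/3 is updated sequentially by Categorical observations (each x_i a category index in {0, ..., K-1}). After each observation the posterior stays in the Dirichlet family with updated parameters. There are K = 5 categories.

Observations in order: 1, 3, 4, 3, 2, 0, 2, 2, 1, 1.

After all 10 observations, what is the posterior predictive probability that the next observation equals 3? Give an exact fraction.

57/415

obs 1: x=1 → posterior Dirichlet(12, 13/2, 8/3, 11/4, 5/3)
obs 2: x=3 → posterior Dirichlet(12, 13/2, 8/3, 15/4, 5/3)
obs 3: x=4 → posterior Dirichlet(12, 13/2, 8/3, 15/4, 8/3)
obs 4: x=3 → posterior Dirichlet(12, 13/2, 8/3, 19/4, 8/3)
obs 5: x=2 → posterior Dirichlet(12, 13/2, 11/3, 19/4, 8/3)
obs 6: x=0 → posterior Dirichlet(13, 13/2, 11/3, 19/4, 8/3)
obs 7: x=2 → posterior Dirichlet(13, 13/2, 14/3, 19/4, 8/3)
obs 8: x=2 → posterior Dirichlet(13, 13/2, 17/3, 19/4, 8/3)
obs 9: x=1 → posterior Dirichlet(13, 15/2, 17/3, 19/4, 8/3)
obs 10: x=1 → posterior Dirichlet(13, 17/2, 17/3, 19/4, 8/3)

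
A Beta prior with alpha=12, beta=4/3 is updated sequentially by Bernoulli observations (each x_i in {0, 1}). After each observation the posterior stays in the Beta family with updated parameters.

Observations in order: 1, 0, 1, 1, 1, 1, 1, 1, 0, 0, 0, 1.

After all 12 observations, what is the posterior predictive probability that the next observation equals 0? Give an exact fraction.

4/19

obs 1: x=1 → posterior Beta(13, 4/3)
obs 2: x=0 → posterior Beta(13, 7/3)
obs 3: x=1 → posterior Beta(14, 7/3)
obs 4: x=1 → posterior Beta(15, 7/3)
obs 5: x=1 → posterior Beta(16, 7/3)
obs 6: x=1 → posterior Beta(17, 7/3)
obs 7: x=1 → posterior Beta(18, 7/3)
obs 8: x=1 → posterior Beta(19, 7/3)
obs 9: x=0 → posterior Beta(19, 10/3)
obs 10: x=0 → posterior Beta(19, 13/3)
obs 11: x=0 → posterior Beta(19, 16/3)
obs 12: x=1 → posterior Beta(20, 16/3)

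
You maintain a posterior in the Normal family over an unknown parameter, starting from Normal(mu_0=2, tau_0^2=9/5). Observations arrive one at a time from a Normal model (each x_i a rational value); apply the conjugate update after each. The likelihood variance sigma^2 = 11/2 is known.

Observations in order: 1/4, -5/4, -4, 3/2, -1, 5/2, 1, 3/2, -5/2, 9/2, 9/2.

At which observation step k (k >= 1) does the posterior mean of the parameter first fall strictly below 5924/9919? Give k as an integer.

k = 3

obs 1: x=1/4 → posterior Normal(229/146, 99/73)
obs 2: x=-5/4 → posterior Normal(92/91, 99/91)
obs 3: x=-4 → posterior Normal(20/109, 99/109)
obs 4: x=3/2 → posterior Normal(47/127, 99/127)
obs 5: x=-1 → posterior Normal(1/5, 99/145)
obs 6: x=5/2 → posterior Normal(74/163, 99/163)
obs 7: x=1 → posterior Normal(92/181, 99/181)
obs 8: x=3/2 → posterior Normal(119/199, 99/199)
obs 9: x=-5/2 → posterior Normal(74/217, 99/217)
obs 10: x=9/2 → posterior Normal(31/47, 99/235)
obs 11: x=9/2 → posterior Normal(236/253, 9/23)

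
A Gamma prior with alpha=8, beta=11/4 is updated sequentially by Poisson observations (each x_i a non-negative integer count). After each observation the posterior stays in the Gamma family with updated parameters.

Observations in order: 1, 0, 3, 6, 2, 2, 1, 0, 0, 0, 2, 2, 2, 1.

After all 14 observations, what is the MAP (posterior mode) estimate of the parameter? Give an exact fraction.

116/67

obs 1: x=1 → posterior Gamma(9, 15/4)
obs 2: x=0 → posterior Gamma(9, 19/4)
obs 3: x=3 → posterior Gamma(12, 23/4)
obs 4: x=6 → posterior Gamma(18, 27/4)
obs 5: x=2 → posterior Gamma(20, 31/4)
obs 6: x=2 → posterior Gamma(22, 35/4)
obs 7: x=1 → posterior Gamma(23, 39/4)
obs 8: x=0 → posterior Gamma(23, 43/4)
obs 9: x=0 → posterior Gamma(23, 47/4)
obs 10: x=0 → posterior Gamma(23, 51/4)
obs 11: x=2 → posterior Gamma(25, 55/4)
obs 12: x=2 → posterior Gamma(27, 59/4)
obs 13: x=2 → posterior Gamma(29, 63/4)
obs 14: x=1 → posterior Gamma(30, 67/4)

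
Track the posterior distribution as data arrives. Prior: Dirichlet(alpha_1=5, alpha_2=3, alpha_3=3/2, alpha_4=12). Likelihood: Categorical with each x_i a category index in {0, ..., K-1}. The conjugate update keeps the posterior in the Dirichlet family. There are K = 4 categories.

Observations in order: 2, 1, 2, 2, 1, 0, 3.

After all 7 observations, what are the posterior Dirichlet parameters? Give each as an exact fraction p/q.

obs 1: x=2 → posterior Dirichlet(5, 3, 5/2, 12)
obs 2: x=1 → posterior Dirichlet(5, 4, 5/2, 12)
obs 3: x=2 → posterior Dirichlet(5, 4, 7/2, 12)
obs 4: x=2 → posterior Dirichlet(5, 4, 9/2, 12)
obs 5: x=1 → posterior Dirichlet(5, 5, 9/2, 12)
obs 6: x=0 → posterior Dirichlet(6, 5, 9/2, 12)
obs 7: x=3 → posterior Dirichlet(6, 5, 9/2, 13)

alpha_1=6, alpha_2=5, alpha_3=9/2, alpha_4=13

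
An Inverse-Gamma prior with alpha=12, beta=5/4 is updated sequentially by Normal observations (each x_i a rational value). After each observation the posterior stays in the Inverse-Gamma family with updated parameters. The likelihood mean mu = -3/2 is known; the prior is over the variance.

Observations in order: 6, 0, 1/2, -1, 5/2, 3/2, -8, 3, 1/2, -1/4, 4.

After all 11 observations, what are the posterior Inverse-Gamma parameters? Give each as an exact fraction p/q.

alpha=35/2, beta=3017/32

obs 1: x=6 → posterior Inverse-Gamma(25/2, 235/8)
obs 2: x=0 → posterior Inverse-Gamma(13, 61/2)
obs 3: x=1/2 → posterior Inverse-Gamma(27/2, 65/2)
obs 4: x=-1 → posterior Inverse-Gamma(14, 261/8)
obs 5: x=5/2 → posterior Inverse-Gamma(29/2, 325/8)
obs 6: x=3/2 → posterior Inverse-Gamma(15, 361/8)
obs 7: x=-8 → posterior Inverse-Gamma(31/2, 265/4)
obs 8: x=3 → posterior Inverse-Gamma(16, 611/8)
obs 9: x=1/2 → posterior Inverse-Gamma(33/2, 627/8)
obs 10: x=-1/4 → posterior Inverse-Gamma(17, 2533/32)
obs 11: x=4 → posterior Inverse-Gamma(35/2, 3017/32)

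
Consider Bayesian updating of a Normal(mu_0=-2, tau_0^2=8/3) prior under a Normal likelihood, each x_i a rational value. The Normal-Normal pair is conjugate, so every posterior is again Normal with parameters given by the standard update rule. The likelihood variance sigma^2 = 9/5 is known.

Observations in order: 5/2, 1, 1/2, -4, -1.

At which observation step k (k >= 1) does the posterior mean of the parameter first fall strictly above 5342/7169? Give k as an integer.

obs 1: x=5/2 → posterior Normal(46/67, 72/67)
obs 2: x=1 → posterior Normal(86/107, 72/107)
obs 3: x=1/2 → posterior Normal(106/147, 24/49)
obs 4: x=-4 → posterior Normal(-54/187, 72/187)
obs 5: x=-1 → posterior Normal(-94/227, 72/227)

k = 2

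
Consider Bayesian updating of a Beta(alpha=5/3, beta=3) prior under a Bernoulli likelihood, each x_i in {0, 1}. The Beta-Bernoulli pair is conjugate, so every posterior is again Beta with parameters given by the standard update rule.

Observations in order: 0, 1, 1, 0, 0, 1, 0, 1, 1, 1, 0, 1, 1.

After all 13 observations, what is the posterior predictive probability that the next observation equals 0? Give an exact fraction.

24/53

obs 1: x=0 → posterior Beta(5/3, 4)
obs 2: x=1 → posterior Beta(8/3, 4)
obs 3: x=1 → posterior Beta(11/3, 4)
obs 4: x=0 → posterior Beta(11/3, 5)
obs 5: x=0 → posterior Beta(11/3, 6)
obs 6: x=1 → posterior Beta(14/3, 6)
obs 7: x=0 → posterior Beta(14/3, 7)
obs 8: x=1 → posterior Beta(17/3, 7)
obs 9: x=1 → posterior Beta(20/3, 7)
obs 10: x=1 → posterior Beta(23/3, 7)
obs 11: x=0 → posterior Beta(23/3, 8)
obs 12: x=1 → posterior Beta(26/3, 8)
obs 13: x=1 → posterior Beta(29/3, 8)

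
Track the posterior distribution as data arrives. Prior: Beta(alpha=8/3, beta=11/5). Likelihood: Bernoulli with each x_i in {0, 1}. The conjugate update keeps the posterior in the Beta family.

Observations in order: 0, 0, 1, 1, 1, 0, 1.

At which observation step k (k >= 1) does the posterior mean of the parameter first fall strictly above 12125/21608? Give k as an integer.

k = 5

obs 1: x=0 → posterior Beta(8/3, 16/5)
obs 2: x=0 → posterior Beta(8/3, 21/5)
obs 3: x=1 → posterior Beta(11/3, 21/5)
obs 4: x=1 → posterior Beta(14/3, 21/5)
obs 5: x=1 → posterior Beta(17/3, 21/5)
obs 6: x=0 → posterior Beta(17/3, 26/5)
obs 7: x=1 → posterior Beta(20/3, 26/5)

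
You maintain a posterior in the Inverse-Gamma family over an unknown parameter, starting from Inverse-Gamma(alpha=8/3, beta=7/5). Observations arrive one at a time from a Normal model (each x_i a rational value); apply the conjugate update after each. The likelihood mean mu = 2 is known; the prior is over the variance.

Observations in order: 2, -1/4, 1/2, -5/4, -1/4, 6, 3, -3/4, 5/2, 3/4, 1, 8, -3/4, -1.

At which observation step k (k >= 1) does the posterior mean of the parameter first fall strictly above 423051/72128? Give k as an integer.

obs 1: x=2 → posterior Inverse-Gamma(19/6, 7/5)
obs 2: x=-1/4 → posterior Inverse-Gamma(11/3, 629/160)
obs 3: x=1/2 → posterior Inverse-Gamma(25/6, 809/160)
obs 4: x=-5/4 → posterior Inverse-Gamma(14/3, 827/80)
obs 5: x=-1/4 → posterior Inverse-Gamma(31/6, 2059/160)
obs 6: x=6 → posterior Inverse-Gamma(17/3, 3339/160)
obs 7: x=3 → posterior Inverse-Gamma(37/6, 3419/160)
obs 8: x=-3/4 → posterior Inverse-Gamma(20/3, 503/20)
obs 9: x=5/2 → posterior Inverse-Gamma(43/6, 1011/40)
obs 10: x=3/4 → posterior Inverse-Gamma(23/3, 4169/160)
obs 11: x=1 → posterior Inverse-Gamma(49/6, 4249/160)
obs 12: x=8 → posterior Inverse-Gamma(26/3, 7129/160)
obs 13: x=-3/4 → posterior Inverse-Gamma(55/6, 3867/80)
obs 14: x=-1 → posterior Inverse-Gamma(29/3, 4227/80)

k = 13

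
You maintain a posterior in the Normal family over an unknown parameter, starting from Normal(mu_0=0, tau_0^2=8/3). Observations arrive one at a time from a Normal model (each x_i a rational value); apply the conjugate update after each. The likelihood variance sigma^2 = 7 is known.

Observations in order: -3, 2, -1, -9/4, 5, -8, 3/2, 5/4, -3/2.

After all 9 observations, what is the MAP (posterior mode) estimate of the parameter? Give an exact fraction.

obs 1: x=-3 → posterior Normal(-24/29, 56/29)
obs 2: x=2 → posterior Normal(-8/37, 56/37)
obs 3: x=-1 → posterior Normal(-16/45, 56/45)
obs 4: x=-9/4 → posterior Normal(-34/53, 56/53)
obs 5: x=5 → posterior Normal(6/61, 56/61)
obs 6: x=-8 → posterior Normal(-58/69, 56/69)
obs 7: x=3/2 → posterior Normal(-46/77, 8/11)
obs 8: x=5/4 → posterior Normal(-36/85, 56/85)
obs 9: x=-3/2 → posterior Normal(-16/31, 56/93)

-16/31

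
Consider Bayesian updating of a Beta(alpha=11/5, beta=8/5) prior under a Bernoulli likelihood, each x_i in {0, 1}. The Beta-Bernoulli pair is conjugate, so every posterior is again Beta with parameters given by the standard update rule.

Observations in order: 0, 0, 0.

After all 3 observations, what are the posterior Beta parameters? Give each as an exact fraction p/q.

alpha=11/5, beta=23/5

obs 1: x=0 → posterior Beta(11/5, 13/5)
obs 2: x=0 → posterior Beta(11/5, 18/5)
obs 3: x=0 → posterior Beta(11/5, 23/5)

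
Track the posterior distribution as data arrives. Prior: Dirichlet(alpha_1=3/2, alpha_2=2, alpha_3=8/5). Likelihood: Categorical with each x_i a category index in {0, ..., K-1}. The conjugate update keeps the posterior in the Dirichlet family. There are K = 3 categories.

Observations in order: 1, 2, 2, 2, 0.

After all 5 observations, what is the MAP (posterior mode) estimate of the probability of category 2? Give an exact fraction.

36/71

obs 1: x=1 → posterior Dirichlet(3/2, 3, 8/5)
obs 2: x=2 → posterior Dirichlet(3/2, 3, 13/5)
obs 3: x=2 → posterior Dirichlet(3/2, 3, 18/5)
obs 4: x=2 → posterior Dirichlet(3/2, 3, 23/5)
obs 5: x=0 → posterior Dirichlet(5/2, 3, 23/5)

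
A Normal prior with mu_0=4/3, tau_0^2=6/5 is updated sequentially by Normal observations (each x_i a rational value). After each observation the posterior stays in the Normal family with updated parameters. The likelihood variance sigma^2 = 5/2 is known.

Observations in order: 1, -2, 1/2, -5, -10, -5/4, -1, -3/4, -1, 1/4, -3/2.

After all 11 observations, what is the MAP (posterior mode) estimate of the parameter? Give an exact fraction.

-647/471

obs 1: x=1 → posterior Normal(136/111, 30/37)
obs 2: x=-2 → posterior Normal(64/147, 30/49)
obs 3: x=1/2 → posterior Normal(82/183, 30/61)
obs 4: x=-5 → posterior Normal(-98/219, 30/73)
obs 5: x=-10 → posterior Normal(-458/255, 6/17)
obs 6: x=-5/4 → posterior Normal(-503/291, 30/97)
obs 7: x=-1 → posterior Normal(-539/327, 30/109)
obs 8: x=-3/4 → posterior Normal(-566/363, 30/121)
obs 9: x=-1 → posterior Normal(-86/57, 30/133)
obs 10: x=1/4 → posterior Normal(-593/435, 6/29)
obs 11: x=-3/2 → posterior Normal(-647/471, 30/157)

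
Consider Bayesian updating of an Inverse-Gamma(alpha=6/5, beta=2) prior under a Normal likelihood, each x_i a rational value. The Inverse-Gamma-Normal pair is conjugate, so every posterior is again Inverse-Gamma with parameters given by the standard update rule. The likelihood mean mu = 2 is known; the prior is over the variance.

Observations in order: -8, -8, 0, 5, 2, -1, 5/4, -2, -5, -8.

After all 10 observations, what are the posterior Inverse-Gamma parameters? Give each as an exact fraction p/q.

obs 1: x=-8 → posterior Inverse-Gamma(17/10, 52)
obs 2: x=-8 → posterior Inverse-Gamma(11/5, 102)
obs 3: x=0 → posterior Inverse-Gamma(27/10, 104)
obs 4: x=5 → posterior Inverse-Gamma(16/5, 217/2)
obs 5: x=2 → posterior Inverse-Gamma(37/10, 217/2)
obs 6: x=-1 → posterior Inverse-Gamma(21/5, 113)
obs 7: x=5/4 → posterior Inverse-Gamma(47/10, 3625/32)
obs 8: x=-2 → posterior Inverse-Gamma(26/5, 3881/32)
obs 9: x=-5 → posterior Inverse-Gamma(57/10, 4665/32)
obs 10: x=-8 → posterior Inverse-Gamma(31/5, 6265/32)

alpha=31/5, beta=6265/32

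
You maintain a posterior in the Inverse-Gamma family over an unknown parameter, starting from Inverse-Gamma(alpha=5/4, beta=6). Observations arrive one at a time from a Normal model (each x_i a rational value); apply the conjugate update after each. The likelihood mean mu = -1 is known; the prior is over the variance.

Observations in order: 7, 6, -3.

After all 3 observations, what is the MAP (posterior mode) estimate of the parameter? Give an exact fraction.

obs 1: x=7 → posterior Inverse-Gamma(7/4, 38)
obs 2: x=6 → posterior Inverse-Gamma(9/4, 125/2)
obs 3: x=-3 → posterior Inverse-Gamma(11/4, 129/2)

86/5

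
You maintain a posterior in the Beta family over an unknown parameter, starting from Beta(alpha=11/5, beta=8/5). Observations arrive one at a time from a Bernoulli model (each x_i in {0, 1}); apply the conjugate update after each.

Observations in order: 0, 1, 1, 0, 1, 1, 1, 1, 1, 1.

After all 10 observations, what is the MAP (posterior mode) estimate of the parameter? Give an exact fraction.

obs 1: x=0 → posterior Beta(11/5, 13/5)
obs 2: x=1 → posterior Beta(16/5, 13/5)
obs 3: x=1 → posterior Beta(21/5, 13/5)
obs 4: x=0 → posterior Beta(21/5, 18/5)
obs 5: x=1 → posterior Beta(26/5, 18/5)
obs 6: x=1 → posterior Beta(31/5, 18/5)
obs 7: x=1 → posterior Beta(36/5, 18/5)
obs 8: x=1 → posterior Beta(41/5, 18/5)
obs 9: x=1 → posterior Beta(46/5, 18/5)
obs 10: x=1 → posterior Beta(51/5, 18/5)

46/59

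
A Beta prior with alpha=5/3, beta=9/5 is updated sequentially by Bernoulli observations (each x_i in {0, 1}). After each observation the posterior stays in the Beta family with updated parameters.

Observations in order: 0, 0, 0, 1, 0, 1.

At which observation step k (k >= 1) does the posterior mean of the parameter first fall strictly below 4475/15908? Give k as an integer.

k = 3

obs 1: x=0 → posterior Beta(5/3, 14/5)
obs 2: x=0 → posterior Beta(5/3, 19/5)
obs 3: x=0 → posterior Beta(5/3, 24/5)
obs 4: x=1 → posterior Beta(8/3, 24/5)
obs 5: x=0 → posterior Beta(8/3, 29/5)
obs 6: x=1 → posterior Beta(11/3, 29/5)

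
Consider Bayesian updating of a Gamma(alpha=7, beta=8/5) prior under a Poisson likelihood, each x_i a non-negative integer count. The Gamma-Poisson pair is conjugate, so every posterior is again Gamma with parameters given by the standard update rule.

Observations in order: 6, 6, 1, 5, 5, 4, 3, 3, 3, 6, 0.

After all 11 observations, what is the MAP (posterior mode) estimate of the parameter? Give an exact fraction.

80/21

obs 1: x=6 → posterior Gamma(13, 13/5)
obs 2: x=6 → posterior Gamma(19, 18/5)
obs 3: x=1 → posterior Gamma(20, 23/5)
obs 4: x=5 → posterior Gamma(25, 28/5)
obs 5: x=5 → posterior Gamma(30, 33/5)
obs 6: x=4 → posterior Gamma(34, 38/5)
obs 7: x=3 → posterior Gamma(37, 43/5)
obs 8: x=3 → posterior Gamma(40, 48/5)
obs 9: x=3 → posterior Gamma(43, 53/5)
obs 10: x=6 → posterior Gamma(49, 58/5)
obs 11: x=0 → posterior Gamma(49, 63/5)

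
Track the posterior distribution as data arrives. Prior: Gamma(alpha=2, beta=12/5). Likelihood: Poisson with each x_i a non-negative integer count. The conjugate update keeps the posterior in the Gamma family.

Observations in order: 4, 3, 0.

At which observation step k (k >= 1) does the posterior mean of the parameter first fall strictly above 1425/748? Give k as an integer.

obs 1: x=4 → posterior Gamma(6, 17/5)
obs 2: x=3 → posterior Gamma(9, 22/5)
obs 3: x=0 → posterior Gamma(9, 27/5)

k = 2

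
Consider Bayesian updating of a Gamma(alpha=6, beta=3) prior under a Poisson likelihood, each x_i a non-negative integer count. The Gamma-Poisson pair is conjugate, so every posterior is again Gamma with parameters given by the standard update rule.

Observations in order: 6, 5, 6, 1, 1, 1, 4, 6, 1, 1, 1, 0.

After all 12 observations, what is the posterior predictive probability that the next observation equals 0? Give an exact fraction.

obs 1: x=6 → posterior Gamma(12, 4)
obs 2: x=5 → posterior Gamma(17, 5)
obs 3: x=6 → posterior Gamma(23, 6)
obs 4: x=1 → posterior Gamma(24, 7)
obs 5: x=1 → posterior Gamma(25, 8)
obs 6: x=1 → posterior Gamma(26, 9)
obs 7: x=4 → posterior Gamma(30, 10)
obs 8: x=6 → posterior Gamma(36, 11)
obs 9: x=1 → posterior Gamma(37, 12)
obs 10: x=1 → posterior Gamma(38, 13)
obs 11: x=1 → posterior Gamma(39, 14)
obs 12: x=0 → posterior Gamma(39, 15)

7371554880626674761515459977090358734130859375/91343852333181432387730302044767688728495783936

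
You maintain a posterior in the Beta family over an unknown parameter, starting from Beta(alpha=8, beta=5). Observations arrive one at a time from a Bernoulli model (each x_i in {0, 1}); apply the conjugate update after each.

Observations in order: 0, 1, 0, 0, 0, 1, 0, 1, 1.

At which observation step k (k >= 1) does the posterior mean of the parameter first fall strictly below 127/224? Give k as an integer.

k = 3

obs 1: x=0 → posterior Beta(8, 6)
obs 2: x=1 → posterior Beta(9, 6)
obs 3: x=0 → posterior Beta(9, 7)
obs 4: x=0 → posterior Beta(9, 8)
obs 5: x=0 → posterior Beta(9, 9)
obs 6: x=1 → posterior Beta(10, 9)
obs 7: x=0 → posterior Beta(10, 10)
obs 8: x=1 → posterior Beta(11, 10)
obs 9: x=1 → posterior Beta(12, 10)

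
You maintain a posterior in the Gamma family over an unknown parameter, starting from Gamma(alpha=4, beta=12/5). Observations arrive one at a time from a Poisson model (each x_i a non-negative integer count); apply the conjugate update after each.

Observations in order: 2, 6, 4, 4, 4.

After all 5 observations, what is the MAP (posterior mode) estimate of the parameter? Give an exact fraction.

obs 1: x=2 → posterior Gamma(6, 17/5)
obs 2: x=6 → posterior Gamma(12, 22/5)
obs 3: x=4 → posterior Gamma(16, 27/5)
obs 4: x=4 → posterior Gamma(20, 32/5)
obs 5: x=4 → posterior Gamma(24, 37/5)

115/37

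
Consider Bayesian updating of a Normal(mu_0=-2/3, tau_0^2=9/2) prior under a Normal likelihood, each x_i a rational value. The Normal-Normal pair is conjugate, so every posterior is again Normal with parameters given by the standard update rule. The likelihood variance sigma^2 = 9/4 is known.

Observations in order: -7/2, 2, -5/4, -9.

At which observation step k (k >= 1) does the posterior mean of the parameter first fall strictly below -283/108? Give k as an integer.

k = 4

obs 1: x=-7/2 → posterior Normal(-23/9, 3/2)
obs 2: x=2 → posterior Normal(-11/15, 9/10)
obs 3: x=-5/4 → posterior Normal(-37/42, 9/14)
obs 4: x=-9 → posterior Normal(-145/54, 1/2)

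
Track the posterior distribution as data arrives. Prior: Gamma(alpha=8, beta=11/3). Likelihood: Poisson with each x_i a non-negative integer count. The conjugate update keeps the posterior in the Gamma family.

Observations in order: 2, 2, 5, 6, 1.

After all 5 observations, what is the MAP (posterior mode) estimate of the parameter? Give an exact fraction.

obs 1: x=2 → posterior Gamma(10, 14/3)
obs 2: x=2 → posterior Gamma(12, 17/3)
obs 3: x=5 → posterior Gamma(17, 20/3)
obs 4: x=6 → posterior Gamma(23, 23/3)
obs 5: x=1 → posterior Gamma(24, 26/3)

69/26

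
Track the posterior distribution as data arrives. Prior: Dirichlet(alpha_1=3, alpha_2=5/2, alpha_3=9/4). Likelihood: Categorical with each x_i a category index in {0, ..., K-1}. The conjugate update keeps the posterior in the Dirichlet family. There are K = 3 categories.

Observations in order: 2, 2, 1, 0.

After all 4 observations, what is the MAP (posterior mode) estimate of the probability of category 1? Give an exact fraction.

obs 1: x=2 → posterior Dirichlet(3, 5/2, 13/4)
obs 2: x=2 → posterior Dirichlet(3, 5/2, 17/4)
obs 3: x=1 → posterior Dirichlet(3, 7/2, 17/4)
obs 4: x=0 → posterior Dirichlet(4, 7/2, 17/4)

2/7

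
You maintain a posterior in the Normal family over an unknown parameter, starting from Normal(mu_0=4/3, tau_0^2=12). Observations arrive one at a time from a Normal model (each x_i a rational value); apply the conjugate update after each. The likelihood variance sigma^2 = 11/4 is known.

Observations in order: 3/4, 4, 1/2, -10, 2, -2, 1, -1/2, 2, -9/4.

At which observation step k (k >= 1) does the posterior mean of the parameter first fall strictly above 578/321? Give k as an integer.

obs 1: x=3/4 → posterior Normal(152/177, 132/59)
obs 2: x=4 → posterior Normal(728/321, 132/107)
obs 3: x=1/2 → posterior Normal(160/93, 132/155)
obs 4: x=-10 → posterior Normal(-640/609, 132/203)
obs 5: x=2 → posterior Normal(-352/753, 132/251)
obs 6: x=-2 → posterior Normal(-640/897, 132/299)
obs 7: x=1 → posterior Normal(-496/1041, 132/347)
obs 8: x=-1/2 → posterior Normal(-568/1185, 132/395)
obs 9: x=2 → posterior Normal(-280/1329, 132/443)
obs 10: x=-9/4 → posterior Normal(-604/1473, 132/491)

k = 2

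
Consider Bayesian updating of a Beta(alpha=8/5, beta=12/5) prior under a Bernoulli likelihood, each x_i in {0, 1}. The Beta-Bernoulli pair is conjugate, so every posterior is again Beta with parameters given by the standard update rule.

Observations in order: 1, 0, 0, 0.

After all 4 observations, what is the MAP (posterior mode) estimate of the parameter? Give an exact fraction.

obs 1: x=1 → posterior Beta(13/5, 12/5)
obs 2: x=0 → posterior Beta(13/5, 17/5)
obs 3: x=0 → posterior Beta(13/5, 22/5)
obs 4: x=0 → posterior Beta(13/5, 27/5)

4/15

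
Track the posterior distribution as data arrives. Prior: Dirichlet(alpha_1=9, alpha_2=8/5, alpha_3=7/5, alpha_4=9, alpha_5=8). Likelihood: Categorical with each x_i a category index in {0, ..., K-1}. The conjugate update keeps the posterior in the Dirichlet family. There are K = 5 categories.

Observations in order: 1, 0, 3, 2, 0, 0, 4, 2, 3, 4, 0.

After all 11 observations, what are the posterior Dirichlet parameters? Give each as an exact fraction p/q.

obs 1: x=1 → posterior Dirichlet(9, 13/5, 7/5, 9, 8)
obs 2: x=0 → posterior Dirichlet(10, 13/5, 7/5, 9, 8)
obs 3: x=3 → posterior Dirichlet(10, 13/5, 7/5, 10, 8)
obs 4: x=2 → posterior Dirichlet(10, 13/5, 12/5, 10, 8)
obs 5: x=0 → posterior Dirichlet(11, 13/5, 12/5, 10, 8)
obs 6: x=0 → posterior Dirichlet(12, 13/5, 12/5, 10, 8)
obs 7: x=4 → posterior Dirichlet(12, 13/5, 12/5, 10, 9)
obs 8: x=2 → posterior Dirichlet(12, 13/5, 17/5, 10, 9)
obs 9: x=3 → posterior Dirichlet(12, 13/5, 17/5, 11, 9)
obs 10: x=4 → posterior Dirichlet(12, 13/5, 17/5, 11, 10)
obs 11: x=0 → posterior Dirichlet(13, 13/5, 17/5, 11, 10)

alpha_1=13, alpha_2=13/5, alpha_3=17/5, alpha_4=11, alpha_5=10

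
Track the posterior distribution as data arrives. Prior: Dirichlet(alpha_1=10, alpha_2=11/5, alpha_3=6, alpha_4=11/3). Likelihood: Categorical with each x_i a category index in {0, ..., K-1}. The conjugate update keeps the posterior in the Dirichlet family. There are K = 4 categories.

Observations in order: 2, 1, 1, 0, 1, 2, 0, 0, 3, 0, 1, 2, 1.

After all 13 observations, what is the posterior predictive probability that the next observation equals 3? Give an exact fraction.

obs 1: x=2 → posterior Dirichlet(10, 11/5, 7, 11/3)
obs 2: x=1 → posterior Dirichlet(10, 16/5, 7, 11/3)
obs 3: x=1 → posterior Dirichlet(10, 21/5, 7, 11/3)
obs 4: x=0 → posterior Dirichlet(11, 21/5, 7, 11/3)
obs 5: x=1 → posterior Dirichlet(11, 26/5, 7, 11/3)
obs 6: x=2 → posterior Dirichlet(11, 26/5, 8, 11/3)
obs 7: x=0 → posterior Dirichlet(12, 26/5, 8, 11/3)
obs 8: x=0 → posterior Dirichlet(13, 26/5, 8, 11/3)
obs 9: x=3 → posterior Dirichlet(13, 26/5, 8, 14/3)
obs 10: x=0 → posterior Dirichlet(14, 26/5, 8, 14/3)
obs 11: x=1 → posterior Dirichlet(14, 31/5, 8, 14/3)
obs 12: x=2 → posterior Dirichlet(14, 31/5, 9, 14/3)
obs 13: x=1 → posterior Dirichlet(14, 36/5, 9, 14/3)

70/523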